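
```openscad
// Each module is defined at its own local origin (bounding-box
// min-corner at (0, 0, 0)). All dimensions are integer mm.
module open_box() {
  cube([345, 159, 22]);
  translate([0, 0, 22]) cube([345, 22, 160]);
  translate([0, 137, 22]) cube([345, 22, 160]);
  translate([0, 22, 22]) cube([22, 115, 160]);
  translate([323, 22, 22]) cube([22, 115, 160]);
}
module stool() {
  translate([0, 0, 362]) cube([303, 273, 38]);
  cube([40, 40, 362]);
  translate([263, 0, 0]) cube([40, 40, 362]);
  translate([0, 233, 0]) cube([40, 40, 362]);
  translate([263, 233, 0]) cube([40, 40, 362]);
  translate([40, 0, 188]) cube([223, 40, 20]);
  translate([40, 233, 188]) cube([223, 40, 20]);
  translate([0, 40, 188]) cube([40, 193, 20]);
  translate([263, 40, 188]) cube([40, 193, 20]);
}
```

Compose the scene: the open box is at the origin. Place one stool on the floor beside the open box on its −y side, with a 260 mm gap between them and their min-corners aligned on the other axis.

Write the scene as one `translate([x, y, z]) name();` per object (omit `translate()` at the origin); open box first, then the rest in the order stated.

open_box();
translate([0, -533, 0]) stool();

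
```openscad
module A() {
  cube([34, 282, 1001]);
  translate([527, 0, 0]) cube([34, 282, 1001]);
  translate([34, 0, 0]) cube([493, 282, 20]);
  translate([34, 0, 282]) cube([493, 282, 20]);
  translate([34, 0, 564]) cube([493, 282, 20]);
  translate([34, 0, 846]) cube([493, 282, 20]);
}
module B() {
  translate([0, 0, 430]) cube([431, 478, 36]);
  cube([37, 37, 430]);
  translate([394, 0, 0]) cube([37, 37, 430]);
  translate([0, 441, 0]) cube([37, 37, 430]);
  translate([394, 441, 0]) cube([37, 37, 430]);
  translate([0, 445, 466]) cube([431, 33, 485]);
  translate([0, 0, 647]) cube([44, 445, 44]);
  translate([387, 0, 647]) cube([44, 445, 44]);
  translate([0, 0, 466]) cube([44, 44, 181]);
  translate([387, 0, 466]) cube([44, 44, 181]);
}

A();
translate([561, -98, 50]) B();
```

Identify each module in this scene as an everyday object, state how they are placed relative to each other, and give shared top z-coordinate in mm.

Both tops at z = 1001 mm.

A is a bookshelf. B is a chair. The chair is beside the bookshelf with their tops flush at z = 1001. The shared top z-coordinate is 1001 mm.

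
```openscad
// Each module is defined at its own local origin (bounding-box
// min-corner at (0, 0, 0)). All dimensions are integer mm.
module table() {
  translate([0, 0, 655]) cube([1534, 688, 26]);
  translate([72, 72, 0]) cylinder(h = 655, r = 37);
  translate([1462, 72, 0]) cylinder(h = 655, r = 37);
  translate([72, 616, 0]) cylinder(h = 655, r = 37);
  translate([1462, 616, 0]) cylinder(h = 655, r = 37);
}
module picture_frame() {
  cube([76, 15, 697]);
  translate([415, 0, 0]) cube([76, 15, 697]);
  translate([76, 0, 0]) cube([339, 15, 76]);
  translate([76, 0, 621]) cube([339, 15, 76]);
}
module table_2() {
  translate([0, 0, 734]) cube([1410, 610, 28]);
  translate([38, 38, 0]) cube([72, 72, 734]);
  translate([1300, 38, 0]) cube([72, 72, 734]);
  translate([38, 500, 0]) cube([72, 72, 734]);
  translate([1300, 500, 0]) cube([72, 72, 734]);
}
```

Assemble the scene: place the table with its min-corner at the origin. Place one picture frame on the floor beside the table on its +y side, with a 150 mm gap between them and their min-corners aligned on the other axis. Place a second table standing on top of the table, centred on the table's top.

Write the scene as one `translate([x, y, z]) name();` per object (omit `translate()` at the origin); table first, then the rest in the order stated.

table();
translate([0, 838, 0]) picture_frame();
translate([62, 39, 681]) table_2();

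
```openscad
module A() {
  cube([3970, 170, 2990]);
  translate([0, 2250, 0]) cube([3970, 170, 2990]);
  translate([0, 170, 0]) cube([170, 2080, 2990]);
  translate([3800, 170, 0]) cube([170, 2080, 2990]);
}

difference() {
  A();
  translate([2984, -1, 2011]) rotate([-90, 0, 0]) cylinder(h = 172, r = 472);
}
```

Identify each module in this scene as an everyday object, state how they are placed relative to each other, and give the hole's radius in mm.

The subtracted cylinder has r = 472 mm.

A is a house frame. The house frame has a circular hole through its front wall. The hole's radius is 472 mm.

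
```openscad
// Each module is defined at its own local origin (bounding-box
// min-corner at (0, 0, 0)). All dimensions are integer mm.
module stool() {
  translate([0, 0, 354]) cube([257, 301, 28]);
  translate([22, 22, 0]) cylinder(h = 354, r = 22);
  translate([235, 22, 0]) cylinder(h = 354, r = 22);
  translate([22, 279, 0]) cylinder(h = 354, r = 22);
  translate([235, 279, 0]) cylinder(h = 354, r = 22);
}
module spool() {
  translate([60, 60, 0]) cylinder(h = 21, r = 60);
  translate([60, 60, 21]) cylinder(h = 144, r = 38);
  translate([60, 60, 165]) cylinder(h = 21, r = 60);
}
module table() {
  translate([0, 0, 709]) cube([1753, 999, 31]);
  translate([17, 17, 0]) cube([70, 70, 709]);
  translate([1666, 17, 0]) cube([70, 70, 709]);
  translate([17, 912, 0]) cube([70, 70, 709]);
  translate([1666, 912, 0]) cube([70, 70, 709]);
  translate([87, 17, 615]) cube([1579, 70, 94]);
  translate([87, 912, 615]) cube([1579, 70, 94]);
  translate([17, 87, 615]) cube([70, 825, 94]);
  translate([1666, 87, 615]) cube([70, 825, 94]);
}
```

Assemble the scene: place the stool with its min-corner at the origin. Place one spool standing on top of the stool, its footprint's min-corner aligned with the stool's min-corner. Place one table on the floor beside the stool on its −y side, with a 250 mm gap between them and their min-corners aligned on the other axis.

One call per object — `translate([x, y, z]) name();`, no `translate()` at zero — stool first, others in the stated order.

stool();
translate([0, 0, 382]) spool();
translate([0, -1249, 0]) table();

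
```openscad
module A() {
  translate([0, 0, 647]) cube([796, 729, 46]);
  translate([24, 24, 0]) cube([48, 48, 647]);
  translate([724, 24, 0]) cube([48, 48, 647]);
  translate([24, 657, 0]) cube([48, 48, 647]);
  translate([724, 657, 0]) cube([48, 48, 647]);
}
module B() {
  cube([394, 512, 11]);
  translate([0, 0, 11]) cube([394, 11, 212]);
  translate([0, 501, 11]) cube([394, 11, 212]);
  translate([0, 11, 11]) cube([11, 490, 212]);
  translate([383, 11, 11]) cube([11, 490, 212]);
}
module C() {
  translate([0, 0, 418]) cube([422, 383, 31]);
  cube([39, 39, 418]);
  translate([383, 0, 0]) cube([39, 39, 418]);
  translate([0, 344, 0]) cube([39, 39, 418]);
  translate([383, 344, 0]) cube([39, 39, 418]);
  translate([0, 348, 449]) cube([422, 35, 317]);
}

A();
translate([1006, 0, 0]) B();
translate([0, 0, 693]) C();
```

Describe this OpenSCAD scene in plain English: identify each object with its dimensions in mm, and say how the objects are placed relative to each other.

A is a rectangular dining table. The top is 796×729×46 mm with its upper surface at z = 693 mm. It stands on four 48×48 mm square legs, each inset 24 mm from the nearest pair of top edges, running from the floor to the underside of the top.

B is an open-topped rectangular box: outside dimensions 394×512×223 mm, with a uniform wall and base thickness of 11 mm. The base is a full 394×512 slab on the floor; four walls sit on top of the base. The front and back walls (the −y and +y sides) span the full width; the two side walls fit between them.

C is a chair: 422×383 mm seat, 31 mm thick, top at z = 449 mm, on four 39 mm square corner legs flush with the seat edges. A 35 mm thick backrest slab spans the full seat width, extending 317 mm above the seat top, its back face flush with the seat's +y edge.

The open box is on the floor beside the table on its +x side. The chair is on top of the table.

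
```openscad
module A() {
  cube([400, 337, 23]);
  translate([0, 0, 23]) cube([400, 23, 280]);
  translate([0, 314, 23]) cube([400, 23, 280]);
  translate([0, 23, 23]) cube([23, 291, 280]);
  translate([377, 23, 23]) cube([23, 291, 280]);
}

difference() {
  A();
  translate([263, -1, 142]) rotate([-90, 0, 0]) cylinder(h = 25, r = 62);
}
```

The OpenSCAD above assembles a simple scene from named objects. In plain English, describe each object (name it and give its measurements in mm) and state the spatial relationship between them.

A is an open-topped rectangular box: outside dimensions 400×337×303 mm, with a uniform wall and base thickness of 23 mm. The base is a full 400×337 slab on the floor; four walls sit on top of the base. The front and back walls (the −y and +y sides) span the full width; the two side walls fit between them.

The open box has a circular hole of radius 62 mm through its front wall, centred at (x = 263, z = 142).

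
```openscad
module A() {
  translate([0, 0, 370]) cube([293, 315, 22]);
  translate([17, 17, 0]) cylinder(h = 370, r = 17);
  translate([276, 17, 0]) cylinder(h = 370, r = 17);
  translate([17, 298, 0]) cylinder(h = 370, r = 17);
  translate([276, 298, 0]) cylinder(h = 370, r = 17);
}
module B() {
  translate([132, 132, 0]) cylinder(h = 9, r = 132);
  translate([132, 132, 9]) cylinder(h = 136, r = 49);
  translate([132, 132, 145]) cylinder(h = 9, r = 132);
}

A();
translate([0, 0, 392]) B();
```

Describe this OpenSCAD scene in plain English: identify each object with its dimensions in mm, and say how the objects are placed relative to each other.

A is a simple wooden stool: a rectangular seat 293 mm (x) by 315 mm (y), 22 mm thick, top face at z = 392 mm, on four round legs, each 34 mm in diameter. The legs rest on z = 0, each leg's axis is inset half a diameter from the nearest pair of seat edges (so the leg's bounding box is flush with the corner).

B is a spool: two coaxial disc flanges of radius 132 mm and thickness 9 mm, joined by a core cylinder of radius 49 mm and height 136 mm. The lower flange rests on z = 0 and the three cylinders share a vertical axis.

The spool is on top of the stool.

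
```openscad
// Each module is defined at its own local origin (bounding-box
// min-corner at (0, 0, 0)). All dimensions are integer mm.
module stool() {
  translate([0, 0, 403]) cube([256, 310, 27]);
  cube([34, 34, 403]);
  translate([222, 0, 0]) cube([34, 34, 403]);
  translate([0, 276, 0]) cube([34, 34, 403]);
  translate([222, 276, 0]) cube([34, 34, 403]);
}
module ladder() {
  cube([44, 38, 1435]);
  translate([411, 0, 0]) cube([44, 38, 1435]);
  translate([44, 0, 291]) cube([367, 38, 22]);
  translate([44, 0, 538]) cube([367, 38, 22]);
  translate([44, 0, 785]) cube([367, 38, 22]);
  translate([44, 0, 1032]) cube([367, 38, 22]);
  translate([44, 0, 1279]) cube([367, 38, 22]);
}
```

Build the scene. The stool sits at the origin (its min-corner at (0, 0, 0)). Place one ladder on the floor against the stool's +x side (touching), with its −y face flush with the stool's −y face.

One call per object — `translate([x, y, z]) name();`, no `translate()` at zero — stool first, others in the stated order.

stool();
translate([256, 0, 0]) ladder();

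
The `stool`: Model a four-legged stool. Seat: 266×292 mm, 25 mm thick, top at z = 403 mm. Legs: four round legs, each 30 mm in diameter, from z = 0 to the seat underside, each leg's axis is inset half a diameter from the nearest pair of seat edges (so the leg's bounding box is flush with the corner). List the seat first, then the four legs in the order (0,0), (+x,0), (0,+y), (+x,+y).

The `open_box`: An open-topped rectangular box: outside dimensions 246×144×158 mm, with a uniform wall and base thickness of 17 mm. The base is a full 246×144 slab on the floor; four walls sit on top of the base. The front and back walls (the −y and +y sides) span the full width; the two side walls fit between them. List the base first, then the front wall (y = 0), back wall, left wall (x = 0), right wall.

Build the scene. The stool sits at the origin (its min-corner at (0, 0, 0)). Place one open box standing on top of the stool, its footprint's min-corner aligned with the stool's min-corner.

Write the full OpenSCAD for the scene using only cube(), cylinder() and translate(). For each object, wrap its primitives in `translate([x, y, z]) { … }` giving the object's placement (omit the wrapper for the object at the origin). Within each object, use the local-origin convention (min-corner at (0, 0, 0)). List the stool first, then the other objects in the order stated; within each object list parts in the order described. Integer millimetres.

translate([0, 0, 378]) cube([266, 292, 25]);
translate([15, 15, 0]) cylinder(h = 378, r = 15);
translate([251, 15, 0]) cylinder(h = 378, r = 15);
translate([15, 277, 0]) cylinder(h = 378, r = 15);
translate([251, 277, 0]) cylinder(h = 378, r = 15);
translate([0, 0, 403]) {
  cube([246, 144, 17]);
  translate([0, 0, 17]) cube([246, 17, 141]);
  translate([0, 127, 17]) cube([246, 17, 141]);
  translate([0, 17, 17]) cube([17, 110, 141]);
  translate([229, 17, 17]) cube([17, 110, 141]);
}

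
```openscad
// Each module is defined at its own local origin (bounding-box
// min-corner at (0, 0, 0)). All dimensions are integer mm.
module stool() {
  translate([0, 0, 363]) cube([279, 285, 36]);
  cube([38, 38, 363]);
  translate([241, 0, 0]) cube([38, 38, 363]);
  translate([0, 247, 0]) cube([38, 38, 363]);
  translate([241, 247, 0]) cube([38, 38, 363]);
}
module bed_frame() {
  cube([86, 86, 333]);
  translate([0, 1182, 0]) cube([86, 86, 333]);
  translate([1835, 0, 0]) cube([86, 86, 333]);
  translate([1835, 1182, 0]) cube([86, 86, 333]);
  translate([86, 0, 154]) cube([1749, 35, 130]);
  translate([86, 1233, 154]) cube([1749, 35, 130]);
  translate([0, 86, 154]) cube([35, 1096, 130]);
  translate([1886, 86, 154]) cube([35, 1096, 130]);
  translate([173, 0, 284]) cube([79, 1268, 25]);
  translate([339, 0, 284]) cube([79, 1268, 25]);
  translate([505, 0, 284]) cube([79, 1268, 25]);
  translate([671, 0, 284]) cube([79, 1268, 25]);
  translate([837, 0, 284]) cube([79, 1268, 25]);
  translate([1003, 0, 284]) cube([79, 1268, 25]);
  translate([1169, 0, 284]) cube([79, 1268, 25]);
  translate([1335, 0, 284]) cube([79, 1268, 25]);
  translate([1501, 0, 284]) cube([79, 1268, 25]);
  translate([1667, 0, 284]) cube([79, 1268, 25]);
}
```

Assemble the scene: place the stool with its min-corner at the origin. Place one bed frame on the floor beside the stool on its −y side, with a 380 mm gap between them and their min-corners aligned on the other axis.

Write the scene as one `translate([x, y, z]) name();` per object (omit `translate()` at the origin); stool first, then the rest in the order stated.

stool();
translate([0, -1648, 0]) bed_frame();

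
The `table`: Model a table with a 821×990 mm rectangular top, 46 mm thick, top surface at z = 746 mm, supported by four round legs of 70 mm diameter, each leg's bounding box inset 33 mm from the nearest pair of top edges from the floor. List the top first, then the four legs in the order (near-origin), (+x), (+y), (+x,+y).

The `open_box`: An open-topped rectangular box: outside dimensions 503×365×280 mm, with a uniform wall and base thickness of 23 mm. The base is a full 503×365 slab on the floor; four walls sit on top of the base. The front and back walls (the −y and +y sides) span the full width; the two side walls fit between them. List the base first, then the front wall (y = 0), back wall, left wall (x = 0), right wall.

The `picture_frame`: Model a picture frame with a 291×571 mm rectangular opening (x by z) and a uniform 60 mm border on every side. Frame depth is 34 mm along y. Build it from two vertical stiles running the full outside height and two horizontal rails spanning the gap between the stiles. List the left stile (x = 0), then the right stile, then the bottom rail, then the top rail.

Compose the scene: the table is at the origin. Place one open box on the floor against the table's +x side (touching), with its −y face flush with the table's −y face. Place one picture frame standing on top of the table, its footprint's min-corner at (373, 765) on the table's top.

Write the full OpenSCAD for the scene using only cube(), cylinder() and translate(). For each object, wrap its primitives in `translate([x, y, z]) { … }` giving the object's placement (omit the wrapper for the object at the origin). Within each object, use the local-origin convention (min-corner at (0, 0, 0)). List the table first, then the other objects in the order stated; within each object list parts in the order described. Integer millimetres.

translate([0, 0, 700]) cube([821, 990, 46]);
translate([68, 68, 0]) cylinder(h = 700, r = 35);
translate([753, 68, 0]) cylinder(h = 700, r = 35);
translate([68, 922, 0]) cylinder(h = 700, r = 35);
translate([753, 922, 0]) cylinder(h = 700, r = 35);
translate([821, 0, 0]) {
  cube([503, 365, 23]);
  translate([0, 0, 23]) cube([503, 23, 257]);
  translate([0, 342, 23]) cube([503, 23, 257]);
  translate([0, 23, 23]) cube([23, 319, 257]);
  translate([480, 23, 23]) cube([23, 319, 257]);
}
translate([373, 765, 746]) {
  cube([60, 34, 691]);
  translate([351, 0, 0]) cube([60, 34, 691]);
  translate([60, 0, 0]) cube([291, 34, 60]);
  translate([60, 0, 631]) cube([291, 34, 60]);
}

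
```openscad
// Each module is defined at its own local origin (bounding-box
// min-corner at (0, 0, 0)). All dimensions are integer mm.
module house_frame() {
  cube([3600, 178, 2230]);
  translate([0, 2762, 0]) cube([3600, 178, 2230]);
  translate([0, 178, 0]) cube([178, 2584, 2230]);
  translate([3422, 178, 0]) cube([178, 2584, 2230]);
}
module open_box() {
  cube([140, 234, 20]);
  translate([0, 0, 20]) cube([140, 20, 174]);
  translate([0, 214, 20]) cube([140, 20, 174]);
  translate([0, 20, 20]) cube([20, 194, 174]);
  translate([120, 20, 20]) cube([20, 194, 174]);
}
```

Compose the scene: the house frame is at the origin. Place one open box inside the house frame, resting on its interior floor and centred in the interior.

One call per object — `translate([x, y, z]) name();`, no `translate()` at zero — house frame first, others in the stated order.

house_frame();
translate([1730, 1353, 0]) open_box();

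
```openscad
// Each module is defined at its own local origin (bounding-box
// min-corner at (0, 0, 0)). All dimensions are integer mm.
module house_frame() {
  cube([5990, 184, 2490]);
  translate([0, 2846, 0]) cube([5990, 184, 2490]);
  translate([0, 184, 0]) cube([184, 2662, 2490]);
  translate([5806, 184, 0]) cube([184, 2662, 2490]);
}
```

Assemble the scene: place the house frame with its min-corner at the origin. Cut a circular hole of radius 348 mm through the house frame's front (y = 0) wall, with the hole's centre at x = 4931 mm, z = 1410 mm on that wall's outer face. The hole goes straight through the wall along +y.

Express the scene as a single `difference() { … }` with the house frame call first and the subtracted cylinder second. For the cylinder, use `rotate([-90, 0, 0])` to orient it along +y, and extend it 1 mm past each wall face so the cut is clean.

difference() {
  house_frame();
  translate([4931, -1, 1410]) rotate([-90, 0, 0]) cylinder(h = 186, r = 348);
}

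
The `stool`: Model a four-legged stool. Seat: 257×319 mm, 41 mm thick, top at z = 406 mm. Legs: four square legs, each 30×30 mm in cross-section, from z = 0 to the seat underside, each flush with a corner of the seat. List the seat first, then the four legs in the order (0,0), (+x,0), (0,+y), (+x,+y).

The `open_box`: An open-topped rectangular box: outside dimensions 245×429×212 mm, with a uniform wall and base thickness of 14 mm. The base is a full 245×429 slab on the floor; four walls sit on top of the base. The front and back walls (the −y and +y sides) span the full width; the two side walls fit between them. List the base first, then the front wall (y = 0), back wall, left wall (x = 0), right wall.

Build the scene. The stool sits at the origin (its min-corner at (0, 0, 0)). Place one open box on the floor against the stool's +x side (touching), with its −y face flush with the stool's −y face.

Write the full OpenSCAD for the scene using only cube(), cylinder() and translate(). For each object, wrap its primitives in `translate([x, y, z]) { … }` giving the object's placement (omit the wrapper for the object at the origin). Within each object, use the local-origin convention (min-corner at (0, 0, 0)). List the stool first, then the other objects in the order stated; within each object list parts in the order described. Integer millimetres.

translate([0, 0, 365]) cube([257, 319, 41]);
cube([30, 30, 365]);
translate([227, 0, 0]) cube([30, 30, 365]);
translate([0, 289, 0]) cube([30, 30, 365]);
translate([227, 289, 0]) cube([30, 30, 365]);
translate([257, 0, 0]) {
  cube([245, 429, 14]);
  translate([0, 0, 14]) cube([245, 14, 198]);
  translate([0, 415, 14]) cube([245, 14, 198]);
  translate([0, 14, 14]) cube([14, 401, 198]);
  translate([231, 14, 14]) cube([14, 401, 198]);
}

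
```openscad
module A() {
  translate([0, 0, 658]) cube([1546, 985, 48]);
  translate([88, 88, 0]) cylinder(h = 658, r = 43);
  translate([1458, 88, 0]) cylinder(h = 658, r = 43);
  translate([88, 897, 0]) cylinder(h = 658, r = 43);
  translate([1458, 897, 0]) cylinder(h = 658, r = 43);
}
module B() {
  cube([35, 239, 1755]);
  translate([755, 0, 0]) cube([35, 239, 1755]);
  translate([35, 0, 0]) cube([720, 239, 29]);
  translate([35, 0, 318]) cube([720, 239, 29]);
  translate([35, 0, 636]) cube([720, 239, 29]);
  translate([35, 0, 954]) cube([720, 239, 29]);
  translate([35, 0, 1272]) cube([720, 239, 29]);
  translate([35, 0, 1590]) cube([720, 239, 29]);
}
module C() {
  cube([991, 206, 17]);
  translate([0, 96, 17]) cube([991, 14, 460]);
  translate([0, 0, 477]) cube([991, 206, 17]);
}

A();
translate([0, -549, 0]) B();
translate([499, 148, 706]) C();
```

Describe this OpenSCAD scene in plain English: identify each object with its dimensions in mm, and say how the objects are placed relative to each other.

A is a rectangular dining table. The top is 1546×985×48 mm with its upper surface at z = 706 mm. It stands on four round legs of 86 mm diameter, each leg's bounding box inset 45 mm from the nearest pair of top edges, running from the floor to the underside of the top.

B is an open bookshelf. Two side panels, each 35 mm thick, 239 mm deep and 1755 mm tall, stand 790 mm apart (outside-to-outside). Between them sit 6 shelves, each 29 mm thick and 239 mm deep, spanning the full gap between the sides. The bottom shelf rests on the floor (its underside at z = 0) and the clear gap between one shelf's top and the next shelf's underside is 289 mm.

C is an I-beam lying along x, 991 mm long. Overall section height 494 mm. Two flanges 206 mm wide (y) and 17 mm thick, one on the floor and one at the top; a web 14 mm thick runs between them, centred on the flange width.

The bookshelf is on the floor beside the table on its −y side. The I-beam is on top of the table.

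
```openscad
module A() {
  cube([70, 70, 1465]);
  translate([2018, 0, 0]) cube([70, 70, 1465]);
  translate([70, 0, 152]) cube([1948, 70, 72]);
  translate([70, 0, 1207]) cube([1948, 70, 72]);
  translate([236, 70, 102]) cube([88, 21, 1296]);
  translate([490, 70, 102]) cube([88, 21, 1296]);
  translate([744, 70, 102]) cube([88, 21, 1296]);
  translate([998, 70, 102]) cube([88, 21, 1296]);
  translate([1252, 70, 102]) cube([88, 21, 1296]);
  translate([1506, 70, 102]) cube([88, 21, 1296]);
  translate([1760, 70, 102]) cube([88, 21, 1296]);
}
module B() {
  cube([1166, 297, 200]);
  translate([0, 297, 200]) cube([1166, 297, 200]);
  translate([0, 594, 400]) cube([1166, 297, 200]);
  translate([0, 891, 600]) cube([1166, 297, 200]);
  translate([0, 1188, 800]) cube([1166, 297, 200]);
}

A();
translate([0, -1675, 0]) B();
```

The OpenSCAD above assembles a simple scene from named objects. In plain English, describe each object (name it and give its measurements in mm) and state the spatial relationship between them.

A is a fence section. Two 70×70 mm posts, 1465 mm tall, stand on the floor with a clear span of 1948 mm between their inner faces. Two horizontal rails of 70×72 mm section span the gap between the posts with their undersides at z = 152 mm and z = 1207 mm, flush with the posts' −y face. 7 pickets, each 88 mm wide, 21 mm thick and 1296 mm tall, are fixed to the +y face of the rails with their bottoms at z = 102 mm, evenly spaced across the span with equal gaps (rounded down to the nearest mm) at the −x end and between each pair — any rounding remainder accumulates at the +x end.

B is a run of 5 identical solid stair steps. Each tread is 1166×297 mm and each step block is 200 mm high. Step 1 rests on the floor; step k is offset from step 1 by (k−1)×297 mm in y and (k−1)×200 mm in z.

The staircase is on the floor beside the fence section on its −y side.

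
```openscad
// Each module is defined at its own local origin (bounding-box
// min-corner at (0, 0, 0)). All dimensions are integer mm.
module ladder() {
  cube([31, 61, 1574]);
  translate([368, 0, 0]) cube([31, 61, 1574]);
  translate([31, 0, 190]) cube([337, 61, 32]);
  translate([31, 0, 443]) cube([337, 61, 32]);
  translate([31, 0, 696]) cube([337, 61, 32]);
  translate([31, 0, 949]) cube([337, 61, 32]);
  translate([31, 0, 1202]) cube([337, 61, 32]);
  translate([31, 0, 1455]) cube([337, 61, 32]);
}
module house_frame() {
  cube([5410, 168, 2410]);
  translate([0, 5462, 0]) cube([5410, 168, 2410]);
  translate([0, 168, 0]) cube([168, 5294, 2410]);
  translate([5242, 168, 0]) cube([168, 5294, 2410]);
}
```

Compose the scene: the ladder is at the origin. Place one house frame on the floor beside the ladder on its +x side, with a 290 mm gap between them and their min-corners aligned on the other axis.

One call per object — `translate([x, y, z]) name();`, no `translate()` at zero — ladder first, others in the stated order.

ladder();
translate([689, 0, 0]) house_frame();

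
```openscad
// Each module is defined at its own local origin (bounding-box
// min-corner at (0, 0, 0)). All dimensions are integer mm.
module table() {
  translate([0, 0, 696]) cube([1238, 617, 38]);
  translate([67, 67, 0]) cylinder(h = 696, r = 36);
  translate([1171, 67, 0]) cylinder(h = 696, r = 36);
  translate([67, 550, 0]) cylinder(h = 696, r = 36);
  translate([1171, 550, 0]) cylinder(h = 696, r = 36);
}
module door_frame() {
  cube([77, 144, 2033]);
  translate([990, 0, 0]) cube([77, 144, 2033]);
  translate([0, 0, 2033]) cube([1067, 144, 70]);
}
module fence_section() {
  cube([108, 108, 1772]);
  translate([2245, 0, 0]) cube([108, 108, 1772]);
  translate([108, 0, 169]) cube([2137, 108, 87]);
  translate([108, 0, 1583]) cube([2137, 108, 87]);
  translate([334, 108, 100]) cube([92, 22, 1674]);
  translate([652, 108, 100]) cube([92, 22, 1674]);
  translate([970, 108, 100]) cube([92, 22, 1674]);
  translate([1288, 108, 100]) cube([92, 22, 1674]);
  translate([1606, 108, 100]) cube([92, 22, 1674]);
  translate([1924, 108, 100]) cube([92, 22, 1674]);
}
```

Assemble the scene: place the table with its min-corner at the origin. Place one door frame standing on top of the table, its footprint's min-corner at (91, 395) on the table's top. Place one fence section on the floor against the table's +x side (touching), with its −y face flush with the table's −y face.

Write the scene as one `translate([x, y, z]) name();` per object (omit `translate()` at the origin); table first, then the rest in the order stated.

table();
translate([91, 395, 734]) door_frame();
translate([1238, 0, 0]) fence_section();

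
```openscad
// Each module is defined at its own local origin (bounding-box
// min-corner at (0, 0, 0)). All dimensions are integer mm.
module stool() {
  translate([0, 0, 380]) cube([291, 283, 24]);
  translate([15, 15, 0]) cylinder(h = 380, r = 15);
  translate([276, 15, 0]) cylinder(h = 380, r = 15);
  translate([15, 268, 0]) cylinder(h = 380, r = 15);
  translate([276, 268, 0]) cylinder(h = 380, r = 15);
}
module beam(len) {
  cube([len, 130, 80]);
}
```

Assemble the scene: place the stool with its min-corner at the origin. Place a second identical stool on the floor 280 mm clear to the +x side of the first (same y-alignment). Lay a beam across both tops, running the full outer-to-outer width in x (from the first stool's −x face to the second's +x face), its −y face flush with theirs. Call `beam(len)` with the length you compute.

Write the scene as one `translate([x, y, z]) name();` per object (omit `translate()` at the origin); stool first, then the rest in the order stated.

stool();
translate([571, 0, 0]) stool();
translate([0, 0, 404]) beam(862);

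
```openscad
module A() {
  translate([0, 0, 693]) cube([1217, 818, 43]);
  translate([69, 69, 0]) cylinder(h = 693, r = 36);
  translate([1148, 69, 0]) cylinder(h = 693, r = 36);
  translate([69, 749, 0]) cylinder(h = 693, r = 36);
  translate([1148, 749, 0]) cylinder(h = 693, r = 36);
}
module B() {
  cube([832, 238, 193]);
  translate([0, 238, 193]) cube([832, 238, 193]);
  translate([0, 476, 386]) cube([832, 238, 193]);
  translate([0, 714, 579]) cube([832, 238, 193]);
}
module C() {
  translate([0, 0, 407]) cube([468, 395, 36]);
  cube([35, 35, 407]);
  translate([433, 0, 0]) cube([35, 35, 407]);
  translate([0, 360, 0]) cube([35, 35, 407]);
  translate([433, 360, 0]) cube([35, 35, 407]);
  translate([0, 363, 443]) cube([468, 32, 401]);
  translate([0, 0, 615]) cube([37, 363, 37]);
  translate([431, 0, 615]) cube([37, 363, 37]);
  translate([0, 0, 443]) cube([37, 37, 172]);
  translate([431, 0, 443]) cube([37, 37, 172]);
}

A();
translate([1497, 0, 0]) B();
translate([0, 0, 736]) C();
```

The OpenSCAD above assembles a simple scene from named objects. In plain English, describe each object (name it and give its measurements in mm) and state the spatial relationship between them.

A is a rectangular dining table. The top is 1217×818×43 mm with its upper surface at z = 736 mm. It stands on four round legs of 72 mm diameter, each leg's bounding box inset 33 mm from the nearest pair of top edges, running from the floor to the underside of the top.

B is a straight staircase of 4 solid steps. Each step is 832 mm wide (x), 238 mm deep (y, the going) and 193 mm tall (the rise). The first step rests on the floor; each subsequent step sits one going further in +y and one rise higher in +z, directly behind and above the previous step with no overlap.

C is a chair. The seat is a 468×395×36 mm slab with its top at z = 443 mm, on four 35×35 mm corner legs (flush with the seat edges, standing on z = 0). A flat backrest 32 mm thick, 401 mm tall, spans the full seat width and rises from the seat top along its +y edge, rear face flush with the rear of the seat. Two armrests of 37×37 mm section run along each side from the seat's front edge to the front of the backrest, top faces 209 mm above the seat top and outer faces flush with the seat's x-edges; a 37×37 mm post under the front of each armrest stands on the seat at the front corner.

The staircase is on the floor beside the table on its +x side. The chair is on top of the table.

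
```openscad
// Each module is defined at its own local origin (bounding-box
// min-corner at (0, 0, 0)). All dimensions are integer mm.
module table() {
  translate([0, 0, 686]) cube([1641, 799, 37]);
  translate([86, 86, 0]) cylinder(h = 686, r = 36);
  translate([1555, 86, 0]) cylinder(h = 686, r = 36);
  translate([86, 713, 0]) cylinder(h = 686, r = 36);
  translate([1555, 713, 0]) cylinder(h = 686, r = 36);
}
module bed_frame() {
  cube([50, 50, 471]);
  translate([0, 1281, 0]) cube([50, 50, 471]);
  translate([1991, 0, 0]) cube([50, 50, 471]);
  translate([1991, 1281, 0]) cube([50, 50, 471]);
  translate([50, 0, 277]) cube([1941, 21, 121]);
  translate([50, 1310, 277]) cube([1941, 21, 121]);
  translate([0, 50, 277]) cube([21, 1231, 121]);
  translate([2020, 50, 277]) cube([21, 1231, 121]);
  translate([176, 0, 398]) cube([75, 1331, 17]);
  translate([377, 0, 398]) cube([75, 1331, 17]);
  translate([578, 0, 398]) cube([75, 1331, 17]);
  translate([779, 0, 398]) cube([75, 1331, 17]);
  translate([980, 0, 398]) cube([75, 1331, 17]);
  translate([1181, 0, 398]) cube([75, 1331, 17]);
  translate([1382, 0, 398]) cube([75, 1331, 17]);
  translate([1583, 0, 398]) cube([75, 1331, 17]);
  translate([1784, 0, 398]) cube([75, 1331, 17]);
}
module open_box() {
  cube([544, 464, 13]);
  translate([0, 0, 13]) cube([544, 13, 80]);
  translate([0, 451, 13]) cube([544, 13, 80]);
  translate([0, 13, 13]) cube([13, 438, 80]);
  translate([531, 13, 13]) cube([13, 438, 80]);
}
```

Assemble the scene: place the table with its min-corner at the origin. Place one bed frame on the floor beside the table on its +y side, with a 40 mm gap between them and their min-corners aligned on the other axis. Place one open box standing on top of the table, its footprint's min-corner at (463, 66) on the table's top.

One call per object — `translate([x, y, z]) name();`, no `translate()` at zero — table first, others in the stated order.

table();
translate([0, 839, 0]) bed_frame();
translate([463, 66, 723]) open_box();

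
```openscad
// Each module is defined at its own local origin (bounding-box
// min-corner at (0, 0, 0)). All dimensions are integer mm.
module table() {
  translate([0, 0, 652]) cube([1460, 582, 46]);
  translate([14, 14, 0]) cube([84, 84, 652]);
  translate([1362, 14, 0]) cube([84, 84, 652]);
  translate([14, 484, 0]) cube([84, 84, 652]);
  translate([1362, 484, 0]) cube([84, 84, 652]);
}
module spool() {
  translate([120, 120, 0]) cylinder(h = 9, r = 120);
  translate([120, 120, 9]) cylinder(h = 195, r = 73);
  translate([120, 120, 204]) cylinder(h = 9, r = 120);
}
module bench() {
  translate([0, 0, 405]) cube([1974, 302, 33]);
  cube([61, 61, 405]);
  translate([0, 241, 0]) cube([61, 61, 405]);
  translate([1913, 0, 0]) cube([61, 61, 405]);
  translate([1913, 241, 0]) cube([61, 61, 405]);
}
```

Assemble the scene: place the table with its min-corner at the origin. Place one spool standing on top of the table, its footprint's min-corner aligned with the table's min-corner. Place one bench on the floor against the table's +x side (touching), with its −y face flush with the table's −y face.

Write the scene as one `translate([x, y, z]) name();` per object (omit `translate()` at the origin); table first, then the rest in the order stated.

table();
translate([0, 0, 698]) spool();
translate([1460, 0, 0]) bench();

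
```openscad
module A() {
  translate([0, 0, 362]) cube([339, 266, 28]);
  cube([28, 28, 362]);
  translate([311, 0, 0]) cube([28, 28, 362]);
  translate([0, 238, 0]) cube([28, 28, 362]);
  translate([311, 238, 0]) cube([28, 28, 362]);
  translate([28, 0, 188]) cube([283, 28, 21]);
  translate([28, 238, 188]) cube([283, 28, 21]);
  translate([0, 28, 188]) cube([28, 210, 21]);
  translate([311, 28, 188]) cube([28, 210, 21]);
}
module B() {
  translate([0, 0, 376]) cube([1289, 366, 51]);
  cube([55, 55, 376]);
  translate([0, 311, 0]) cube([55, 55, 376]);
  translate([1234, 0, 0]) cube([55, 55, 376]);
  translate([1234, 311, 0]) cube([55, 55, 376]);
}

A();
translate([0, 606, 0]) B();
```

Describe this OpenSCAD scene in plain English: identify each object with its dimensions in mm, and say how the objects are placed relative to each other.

A is a four-legged stool. The seat is a 339×266×28 mm slab whose top surface is at z = 390 mm; four square legs, each 28×28 mm in cross-section, run from the floor (z = 0) to the underside of the seat, each flush with a corner of the seat. Four stretchers, 28 mm wide and 21 mm tall, connect adjacent legs with their undersides at z = 188 mm, each running between the inner faces of the legs it joins and aligned with the legs' outer faces on the other axis.

B is a bench: a 1289×366 mm seat slab, 51 mm thick, top at z = 427 mm, on four 55×55 mm square legs flush with the seat corners and standing on z = 0.

The bench is on the floor beside the stool on its +y side.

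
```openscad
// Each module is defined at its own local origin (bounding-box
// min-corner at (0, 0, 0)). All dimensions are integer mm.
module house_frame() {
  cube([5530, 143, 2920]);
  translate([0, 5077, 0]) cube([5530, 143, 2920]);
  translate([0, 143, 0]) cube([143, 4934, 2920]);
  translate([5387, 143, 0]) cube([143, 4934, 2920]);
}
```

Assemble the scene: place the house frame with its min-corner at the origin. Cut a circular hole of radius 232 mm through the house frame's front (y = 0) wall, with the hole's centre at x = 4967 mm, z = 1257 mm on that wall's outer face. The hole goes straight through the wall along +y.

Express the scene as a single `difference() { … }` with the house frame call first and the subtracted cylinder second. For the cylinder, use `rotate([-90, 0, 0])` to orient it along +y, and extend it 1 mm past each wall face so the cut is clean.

difference() {
  house_frame();
  translate([4967, -1, 1257]) rotate([-90, 0, 0]) cylinder(h = 145, r = 232);
}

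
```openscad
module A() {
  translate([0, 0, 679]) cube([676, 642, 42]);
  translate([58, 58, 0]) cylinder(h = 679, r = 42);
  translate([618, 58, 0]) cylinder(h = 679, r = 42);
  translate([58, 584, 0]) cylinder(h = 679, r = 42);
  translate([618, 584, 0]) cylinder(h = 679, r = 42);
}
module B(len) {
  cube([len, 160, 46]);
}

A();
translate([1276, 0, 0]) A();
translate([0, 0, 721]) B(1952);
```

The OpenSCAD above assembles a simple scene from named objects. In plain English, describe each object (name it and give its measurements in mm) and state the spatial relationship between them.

A is a table with a 676×642 mm rectangular top, 42 mm thick, top surface at z = 721 mm, supported by four round legs of 84 mm diameter, each leg's bounding box inset 16 mm from the nearest pair of top edges, running from the floor.

B is a rectangular beam 1952 mm long (x), 160 mm deep (y), 46 mm thick (z).

The beam spans the tops of two tables placed 600 mm apart, resting at z = 721 mm.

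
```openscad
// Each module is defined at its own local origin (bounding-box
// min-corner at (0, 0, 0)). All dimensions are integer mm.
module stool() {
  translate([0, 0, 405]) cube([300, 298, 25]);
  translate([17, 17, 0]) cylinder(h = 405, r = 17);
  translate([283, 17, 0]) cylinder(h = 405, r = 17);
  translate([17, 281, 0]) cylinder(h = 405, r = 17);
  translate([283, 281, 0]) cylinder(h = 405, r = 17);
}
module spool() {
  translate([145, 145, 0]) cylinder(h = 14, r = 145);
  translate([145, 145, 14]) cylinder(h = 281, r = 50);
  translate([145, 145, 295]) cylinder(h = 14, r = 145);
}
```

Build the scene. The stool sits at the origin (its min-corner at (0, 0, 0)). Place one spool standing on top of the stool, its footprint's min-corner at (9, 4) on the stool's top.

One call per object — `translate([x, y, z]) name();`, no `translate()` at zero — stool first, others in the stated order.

stool();
translate([9, 4, 430]) spool();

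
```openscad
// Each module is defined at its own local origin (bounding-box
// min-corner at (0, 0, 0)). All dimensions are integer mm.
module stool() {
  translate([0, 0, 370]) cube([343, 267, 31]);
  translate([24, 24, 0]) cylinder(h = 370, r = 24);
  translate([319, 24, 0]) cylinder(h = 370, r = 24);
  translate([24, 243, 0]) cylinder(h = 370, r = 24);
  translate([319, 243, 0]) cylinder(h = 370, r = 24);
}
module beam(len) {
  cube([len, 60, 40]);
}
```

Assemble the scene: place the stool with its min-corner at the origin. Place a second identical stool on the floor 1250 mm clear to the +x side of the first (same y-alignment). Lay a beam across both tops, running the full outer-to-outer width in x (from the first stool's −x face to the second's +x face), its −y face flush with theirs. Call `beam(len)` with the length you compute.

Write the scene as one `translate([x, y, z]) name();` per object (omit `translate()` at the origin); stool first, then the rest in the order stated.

stool();
translate([1593, 0, 0]) stool();
translate([0, 0, 401]) beam(1936);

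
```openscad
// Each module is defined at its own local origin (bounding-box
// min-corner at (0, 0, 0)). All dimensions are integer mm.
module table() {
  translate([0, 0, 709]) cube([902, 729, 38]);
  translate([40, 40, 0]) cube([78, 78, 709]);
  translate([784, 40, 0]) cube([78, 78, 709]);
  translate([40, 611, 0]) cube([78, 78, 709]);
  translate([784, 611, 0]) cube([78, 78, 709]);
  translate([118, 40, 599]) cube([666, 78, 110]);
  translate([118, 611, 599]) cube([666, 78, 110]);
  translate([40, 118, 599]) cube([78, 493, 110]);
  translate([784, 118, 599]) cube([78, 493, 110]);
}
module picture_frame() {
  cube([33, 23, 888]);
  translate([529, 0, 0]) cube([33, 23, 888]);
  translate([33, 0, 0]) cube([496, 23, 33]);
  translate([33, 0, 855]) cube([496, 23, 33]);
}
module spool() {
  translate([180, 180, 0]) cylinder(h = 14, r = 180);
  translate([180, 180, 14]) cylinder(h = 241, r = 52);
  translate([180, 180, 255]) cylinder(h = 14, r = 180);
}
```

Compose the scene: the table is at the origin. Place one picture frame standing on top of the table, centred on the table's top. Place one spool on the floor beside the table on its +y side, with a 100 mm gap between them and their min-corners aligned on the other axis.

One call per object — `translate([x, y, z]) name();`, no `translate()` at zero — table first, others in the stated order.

table();
translate([170, 353, 747]) picture_frame();
translate([0, 829, 0]) spool();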